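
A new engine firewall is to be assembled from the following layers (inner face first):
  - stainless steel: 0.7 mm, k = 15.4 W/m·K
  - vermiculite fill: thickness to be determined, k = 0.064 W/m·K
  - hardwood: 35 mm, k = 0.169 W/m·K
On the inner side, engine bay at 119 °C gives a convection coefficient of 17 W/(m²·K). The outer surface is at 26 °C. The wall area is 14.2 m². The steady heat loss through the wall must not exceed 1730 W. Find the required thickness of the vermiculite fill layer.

Treating each layer as a thermal resistance in series:
R_inner film = 1/(h_i·A) = 1/(17×14.2) = 0.004143 K/W
R_stainless steel = L/(kA) = 0.0007/(15.4×14.2) = 3.201×10^-6 K/W
R_hardwood = L/(kA) = 0.035/(0.169×14.2) = 0.01458 K/W
Sum of the known resistances R_other = 0.01873 K/W
Required total resistance R_tot = ΔT/Q_allow = 93/1730 = 0.05376 K/W
R_vermiculite fill = R_tot − R_other = 0.03503 K/W
L = R·k·A = 0.03503×0.064×14.2

L ≈ 31.8 mm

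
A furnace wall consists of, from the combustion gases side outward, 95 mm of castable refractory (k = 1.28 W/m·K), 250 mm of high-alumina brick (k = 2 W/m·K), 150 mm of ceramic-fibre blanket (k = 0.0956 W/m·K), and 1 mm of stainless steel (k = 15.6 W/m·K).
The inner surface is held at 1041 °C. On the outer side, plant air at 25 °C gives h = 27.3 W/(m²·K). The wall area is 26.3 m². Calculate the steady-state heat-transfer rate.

Treating each layer as a thermal resistance in series:
R_castable refractory = L/(kA) = 0.095/(1.28×26.3) = 0.002822 K/W
R_high-alumina brick = L/(kA) = 0.25/(2×26.3) = 0.004753 K/W
R_ceramic-fibre blanket = L/(kA) = 0.15/(0.0956×26.3) = 0.05966 K/W
R_stainless steel = L/(kA) = 0.001/(15.6×26.3) = 2.437×10^-6 K/W
R_outer film = 1/(h_o·A) = 1/(27.3×26.3) = 0.001393 K/W
R_total = 0.06863 K/W
Q = ΔT / R_total = 1016 / 0.06863

Q ≈ 14800 W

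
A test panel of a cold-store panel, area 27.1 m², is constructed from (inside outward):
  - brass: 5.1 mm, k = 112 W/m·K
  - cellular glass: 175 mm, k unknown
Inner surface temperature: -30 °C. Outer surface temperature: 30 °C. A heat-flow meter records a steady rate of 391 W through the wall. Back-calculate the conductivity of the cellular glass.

k ≈ 0.0421 W/(m·K)

Treating each layer as a thermal resistance in series:
R_brass = L/(kA) = 0.0051/(112×27.1) = 1.68×10^-6 K/W
Sum of known resistances R_other = 1.68×10^-6 K/W
Total R = ΔT/Q = 60/391 = 0.1535 K/W
R_cellular glass = R_total − R_other = 0.1535 K/W
k = L/(R·A) = 0.175/(0.1535×27.1)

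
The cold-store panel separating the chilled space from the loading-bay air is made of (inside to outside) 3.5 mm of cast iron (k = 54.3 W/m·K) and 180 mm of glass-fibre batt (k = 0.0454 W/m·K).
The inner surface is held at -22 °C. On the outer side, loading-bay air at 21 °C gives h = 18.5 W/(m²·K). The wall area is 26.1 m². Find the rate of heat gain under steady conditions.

Q ≈ 279 W

Model the wall as resistances in series:
R_cast iron = L/(kA) = 0.0035/(54.3×26.1) = 2.47×10^-6 K/W
R_glass-fibre batt = L/(kA) = 0.18/(0.0454×26.1) = 0.1519 K/W
R_outer film = 1/(h_o·A) = 1/(18.5×26.1) = 0.002071 K/W
R_total = 0.154 K/W
Q = ΔT / R_total = 43 / 0.154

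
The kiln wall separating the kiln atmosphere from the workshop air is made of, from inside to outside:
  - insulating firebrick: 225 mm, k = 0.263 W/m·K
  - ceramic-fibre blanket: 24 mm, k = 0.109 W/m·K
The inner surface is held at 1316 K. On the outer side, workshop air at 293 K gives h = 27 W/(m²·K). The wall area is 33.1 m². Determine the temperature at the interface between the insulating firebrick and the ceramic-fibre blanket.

T ≈ 529 K

Using the resistance-network approach (series):
R_insulating firebrick = L/(kA) = 0.225/(0.263×33.1) = 0.02585 K/W
R_ceramic-fibre blanket = L/(kA) = 0.024/(0.109×33.1) = 0.006652 K/W
R_outer film = 1/(h_o·A) = 1/(27×33.1) = 0.001119 K/W
R_total = 0.03362 K/W;  Q = ΔT/R_total = 1023/0.03362 = 30430 W
T_interface = T_inner − Q·ΣR(inner→interface) = 1316 − 30400×0.02585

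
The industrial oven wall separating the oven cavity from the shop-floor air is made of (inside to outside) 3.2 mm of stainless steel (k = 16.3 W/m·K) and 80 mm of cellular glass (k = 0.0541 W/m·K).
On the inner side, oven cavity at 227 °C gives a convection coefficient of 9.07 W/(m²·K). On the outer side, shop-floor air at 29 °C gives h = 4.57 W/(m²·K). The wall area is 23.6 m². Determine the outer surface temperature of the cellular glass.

T ≈ 53 °C

Thermal resistances in series:
R_inner film = 1/(h_i·A) = 1/(9.07×23.6) = 0.004672 K/W
R_stainless steel = L/(kA) = 0.0032/(16.3×23.6) = 8.319×10^-6 K/W
R_cellular glass = L/(kA) = 0.08/(0.0541×23.6) = 0.06266 K/W
R_outer film = 1/(h_o·A) = 1/(4.57×23.6) = 0.009272 K/W
R_total = 0.07661 K/W;  Q = ΔT/R_total = 198/0.07661 = 2584 W
T_interface = T_inner − Q·ΣR(inner→interface) = 227 − 2580×0.06734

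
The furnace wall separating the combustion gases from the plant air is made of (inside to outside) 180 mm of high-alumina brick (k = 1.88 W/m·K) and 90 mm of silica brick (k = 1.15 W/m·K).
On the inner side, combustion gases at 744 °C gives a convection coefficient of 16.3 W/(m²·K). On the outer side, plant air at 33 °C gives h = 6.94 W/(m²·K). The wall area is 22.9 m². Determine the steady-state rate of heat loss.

Model the wall as resistances in series:
R_inner film = 1/(h_i·A) = 1/(16.3×22.9) = 0.002679 K/W
R_high-alumina brick = L/(kA) = 0.18/(1.88×22.9) = 0.004181 K/W
R_silica brick = L/(kA) = 0.09/(1.15×22.9) = 0.003418 K/W
R_outer film = 1/(h_o·A) = 1/(6.94×22.9) = 0.006292 K/W
R_total = 0.01657 K/W
Q = ΔT / R_total = 711 / 0.01657

Q ≈ 42900 W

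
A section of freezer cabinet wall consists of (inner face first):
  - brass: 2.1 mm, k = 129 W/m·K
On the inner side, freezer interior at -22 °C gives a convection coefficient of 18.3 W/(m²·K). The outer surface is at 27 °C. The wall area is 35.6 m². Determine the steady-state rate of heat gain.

Q ≈ 31900 W

Thermal resistances in series:
R_inner film = 1/(h_i·A) = 1/(18.3×35.6) = 0.001535 K/W
R_brass = L/(kA) = 0.0021/(129×35.6) = 4.573×10^-7 K/W
R_total = 0.001535 K/W
Q = ΔT / R_total = 49 / 0.001535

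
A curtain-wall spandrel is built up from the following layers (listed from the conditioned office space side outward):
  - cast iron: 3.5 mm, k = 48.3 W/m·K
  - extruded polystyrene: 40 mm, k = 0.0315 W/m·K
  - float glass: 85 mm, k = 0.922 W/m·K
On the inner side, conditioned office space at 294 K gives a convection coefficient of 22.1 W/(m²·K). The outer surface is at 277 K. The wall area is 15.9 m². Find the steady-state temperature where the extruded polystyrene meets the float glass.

T ≈ 278 K

Using the resistance-network approach (series):
R_inner film = 1/(h_i·A) = 1/(22.1×15.9) = 0.002846 K/W
R_cast iron = L/(kA) = 0.0035/(48.3×15.9) = 4.557×10^-6 K/W
R_extruded polystyrene = L/(kA) = 0.04/(0.0315×15.9) = 0.07986 K/W
R_float glass = L/(kA) = 0.085/(0.922×15.9) = 0.005798 K/W
R_total = 0.08851 K/W;  Q = ΔT/R_total = 17/0.08851 = 192.1 W
T_interface = T_inner − Q·ΣR(inner→interface) = 294 − 192×0.08271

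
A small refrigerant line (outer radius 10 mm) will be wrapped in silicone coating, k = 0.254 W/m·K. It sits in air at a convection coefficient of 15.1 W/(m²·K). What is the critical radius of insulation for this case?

For a cylinder r_cr = k/h = 0.254/15.1
r_cr = 16.8 mm; since the bare radius (10 mm) is below r_cr, adding a thin layer of insulation will *increase* heat loss.

r_cr ≈ 16.8 mm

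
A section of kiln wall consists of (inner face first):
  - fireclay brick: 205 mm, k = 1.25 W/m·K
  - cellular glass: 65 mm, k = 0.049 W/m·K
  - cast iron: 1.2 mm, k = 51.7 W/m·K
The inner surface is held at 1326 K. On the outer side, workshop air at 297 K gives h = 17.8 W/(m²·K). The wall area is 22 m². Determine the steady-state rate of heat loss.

Using the resistance-network approach (series):
R_fireclay brick = L/(kA) = 0.205/(1.25×22) = 0.007455 K/W
R_cellular glass = L/(kA) = 0.065/(0.049×22) = 0.0603 K/W
R_cast iron = L/(kA) = 0.0012/(51.7×22) = 1.055×10^-6 K/W
R_outer film = 1/(h_o·A) = 1/(17.8×22) = 0.002554 K/W
R_total = 0.07031 K/W
Q = ΔT / R_total = 1029 / 0.07031

Q ≈ 14600 W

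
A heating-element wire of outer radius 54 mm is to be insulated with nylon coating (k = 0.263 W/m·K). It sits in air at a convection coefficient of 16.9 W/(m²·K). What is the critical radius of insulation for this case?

For a cylinder r_cr = k/h = 0.263/16.9
r_cr = 15.6 mm; since the bare radius (54 mm) is above r_cr, any added insulation will reduce heat loss.

r_cr ≈ 15.6 mm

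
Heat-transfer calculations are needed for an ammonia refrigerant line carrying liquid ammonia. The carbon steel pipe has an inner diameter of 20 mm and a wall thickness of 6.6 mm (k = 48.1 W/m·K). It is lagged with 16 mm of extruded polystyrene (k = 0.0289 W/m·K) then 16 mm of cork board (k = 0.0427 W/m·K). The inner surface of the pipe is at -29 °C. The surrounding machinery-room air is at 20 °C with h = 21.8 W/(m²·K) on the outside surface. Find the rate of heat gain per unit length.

q′ ≈ 9.15 W/m

Per-layer cylindrical resistances, series-summed:
R_carbon steel pipe wall = ln(16.6/10)/(2π×48.1×1) = 0.001677 K/W
R_extruded polystyrene = ln(32.6/16.6)/(2π×0.0289×1) = 3.717 K/W
R_cork board = ln(48.6/32.6)/(2π×0.0427×1) = 1.488 K/W
R_outer film = 1/(h_o·2πr_oL) = 1/(21.8×2π×0.0486×1) = 0.1502 K/W
R_total = 5.357 K/W
Q = ΔT/R_total = 49/5.357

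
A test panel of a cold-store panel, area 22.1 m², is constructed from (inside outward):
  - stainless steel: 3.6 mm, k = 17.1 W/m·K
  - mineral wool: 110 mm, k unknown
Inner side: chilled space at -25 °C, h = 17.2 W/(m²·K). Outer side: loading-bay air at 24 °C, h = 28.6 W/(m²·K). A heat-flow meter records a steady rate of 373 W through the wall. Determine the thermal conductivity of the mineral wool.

k ≈ 0.0391 W/(m·K)

Model the wall as resistances in series:
R_inner film = 1/(h_i·A) = 1/(17.2×22.1) = 0.002631 K/W
R_stainless steel = L/(kA) = 0.0036/(17.1×22.1) = 9.526×10^-6 K/W
R_outer film = 1/(h_o·A) = 1/(28.6×22.1) = 0.001582 K/W
Sum of known resistances R_other = 0.004222 K/W
Total R = ΔT/Q = 49/373 = 0.1314 K/W
R_mineral wool = R_total − R_other = 0.1271 K/W
k = L/(R·A) = 0.11/(0.1271×22.1)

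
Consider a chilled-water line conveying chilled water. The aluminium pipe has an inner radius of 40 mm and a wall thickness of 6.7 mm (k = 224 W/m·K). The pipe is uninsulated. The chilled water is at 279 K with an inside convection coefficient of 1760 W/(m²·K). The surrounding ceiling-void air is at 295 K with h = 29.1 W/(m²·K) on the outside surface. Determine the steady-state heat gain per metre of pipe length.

Cylindrical conduction, so R = ln(r₂/r₁)/(2πkL) per layer, in series:
R_inner film = 1/(h_i·2πr₁L) = 1/(1760×2π×0.04×1) = 0.002261 K/W
R_aluminium pipe wall = ln(46.7/40)/(2π×224×1) = 1.1×10^-4 K/W
R_outer film = 1/(h_o·2πr_oL) = 1/(29.1×2π×0.0467×1) = 0.1171 K/W
R_total = 0.1195 K/W
Q = ΔT/R_total = 16/0.1195

q′ ≈ 134 W/m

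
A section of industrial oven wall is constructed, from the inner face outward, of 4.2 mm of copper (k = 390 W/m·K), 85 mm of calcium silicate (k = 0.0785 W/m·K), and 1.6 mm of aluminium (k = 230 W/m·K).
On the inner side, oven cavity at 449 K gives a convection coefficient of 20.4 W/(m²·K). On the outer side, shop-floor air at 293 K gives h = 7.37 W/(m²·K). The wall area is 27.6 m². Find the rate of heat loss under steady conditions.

Q ≈ 3400 W

Treating each layer as a thermal resistance in series:
R_inner film = 1/(h_i·A) = 1/(20.4×27.6) = 0.001776 K/W
R_copper = L/(kA) = 0.0042/(390×27.6) = 3.902×10^-7 K/W
R_calcium silicate = L/(kA) = 0.085/(0.0785×27.6) = 0.03923 K/W
R_aluminium = L/(kA) = 0.0016/(230×27.6) = 2.52×10^-7 K/W
R_outer film = 1/(h_o·A) = 1/(7.37×27.6) = 0.004916 K/W
R_total = 0.04592 K/W
Q = ΔT / R_total = 156 / 0.04592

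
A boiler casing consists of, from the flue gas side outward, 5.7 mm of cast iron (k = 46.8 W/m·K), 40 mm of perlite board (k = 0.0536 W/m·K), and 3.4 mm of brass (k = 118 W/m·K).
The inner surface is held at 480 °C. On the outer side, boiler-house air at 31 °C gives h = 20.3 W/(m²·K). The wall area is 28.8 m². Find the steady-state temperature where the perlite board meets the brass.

Model the wall as resistances in series:
R_cast iron = L/(kA) = 0.0057/(46.8×28.8) = 4.229×10^-6 K/W
R_perlite board = L/(kA) = 0.04/(0.0536×28.8) = 0.02591 K/W
R_brass = L/(kA) = 0.0034/(118×28.8) = 1×10^-6 K/W
R_outer film = 1/(h_o·A) = 1/(20.3×28.8) = 0.00171 K/W
R_total = 0.02763 K/W;  Q = ΔT/R_total = 449/0.02763 = 16250 W
T_interface = T_inner − Q·ΣR(inner→interface) = 480 − 16300×0.02592

T ≈ 58.8 °C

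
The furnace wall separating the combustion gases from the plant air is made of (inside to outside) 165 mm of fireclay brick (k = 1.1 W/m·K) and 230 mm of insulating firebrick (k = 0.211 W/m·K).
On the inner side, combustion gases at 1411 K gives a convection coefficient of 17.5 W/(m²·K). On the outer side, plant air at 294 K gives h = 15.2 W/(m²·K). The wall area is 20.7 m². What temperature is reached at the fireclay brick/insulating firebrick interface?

T ≈ 1240 K

Series thermal resistances:
R_inner film = 1/(h_i·A) = 1/(17.5×20.7) = 0.002761 K/W
R_fireclay brick = L/(kA) = 0.165/(1.1×20.7) = 0.007246 K/W
R_insulating firebrick = L/(kA) = 0.23/(0.211×20.7) = 0.05266 K/W
R_outer film = 1/(h_o·A) = 1/(15.2×20.7) = 0.003178 K/W
R_total = 0.06584 K/W;  Q = ΔT/R_total = 1117/0.06584 = 16960 W
T_interface = T_inner − Q·ΣR(inner→interface) = 1411 − 17000×0.01001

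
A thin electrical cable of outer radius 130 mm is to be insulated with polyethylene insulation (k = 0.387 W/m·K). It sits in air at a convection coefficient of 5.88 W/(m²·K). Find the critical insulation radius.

For a cylinder r_cr = k/h = 0.387/5.88
r_cr = 65.8 mm; since the bare radius (130 mm) is above r_cr, any added insulation will reduce heat loss.

r_cr ≈ 65.8 mm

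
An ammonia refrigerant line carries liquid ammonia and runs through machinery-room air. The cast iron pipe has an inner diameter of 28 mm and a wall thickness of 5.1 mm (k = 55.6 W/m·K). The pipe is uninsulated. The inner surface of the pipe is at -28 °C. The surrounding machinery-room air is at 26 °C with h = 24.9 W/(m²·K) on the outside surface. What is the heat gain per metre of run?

q′ ≈ 161 W/m

For a radial system each layer contributes R = ln(r_out/r_in)/(2πkL); films add R = 1/(hA).
R_cast iron pipe wall = ln(19.1/14)/(2π×55.6×1) = 8.892×10^-4 K/W
R_outer film = 1/(h_o·2πr_oL) = 1/(24.9×2π×0.0191×1) = 0.3346 K/W
R_total = 0.3355 K/W
Q = ΔT/R_total = 54/0.3355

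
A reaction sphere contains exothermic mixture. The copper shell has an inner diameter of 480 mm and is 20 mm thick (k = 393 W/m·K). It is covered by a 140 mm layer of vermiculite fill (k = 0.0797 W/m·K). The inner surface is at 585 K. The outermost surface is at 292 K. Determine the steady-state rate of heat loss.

Q ≈ 218 W

Spherical conduction: R = (1/r_in − 1/r_out)/(4πk) per layer; series-sum.
R_copper shell = (1/0.24 − 1/0.26)/(4π×393) = 6.49×10^-5 K/W
R_vermiculite fill = (1/0.26 − 1/0.4)/(4π×0.0797) = 1.344 K/W
R_total = 1.344 K/W
Q = ΔT/R_total = 293/1.344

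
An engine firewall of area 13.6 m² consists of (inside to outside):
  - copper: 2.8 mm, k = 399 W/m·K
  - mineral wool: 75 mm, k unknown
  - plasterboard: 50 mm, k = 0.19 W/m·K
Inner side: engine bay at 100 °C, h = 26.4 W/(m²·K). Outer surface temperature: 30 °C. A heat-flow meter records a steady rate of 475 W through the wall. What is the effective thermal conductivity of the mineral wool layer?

Treating each layer as a thermal resistance in series:
R_inner film = 1/(h_i·A) = 1/(26.4×13.6) = 0.002785 K/W
R_copper = L/(kA) = 0.0028/(399×13.6) = 5.16×10^-7 K/W
R_plasterboard = L/(kA) = 0.05/(0.19×13.6) = 0.01935 K/W
Sum of known resistances R_other = 0.02214 K/W
Total R = ΔT/Q = 70/475 = 0.1474 K/W
R_mineral wool = R_total − R_other = 0.1252 K/W
k = L/(R·A) = 0.075/(0.1252×13.6)

k ≈ 0.044 W/(m·K)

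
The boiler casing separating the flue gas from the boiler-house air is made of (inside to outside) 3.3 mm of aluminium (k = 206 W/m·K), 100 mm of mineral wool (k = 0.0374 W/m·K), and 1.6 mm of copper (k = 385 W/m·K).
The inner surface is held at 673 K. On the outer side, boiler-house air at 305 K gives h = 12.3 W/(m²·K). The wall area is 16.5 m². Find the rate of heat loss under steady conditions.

Q ≈ 2200 W

Treating each layer as a thermal resistance in series:
R_aluminium = L/(kA) = 0.0033/(206×16.5) = 9.709×10^-7 K/W
R_mineral wool = L/(kA) = 0.1/(0.0374×16.5) = 0.162 K/W
R_copper = L/(kA) = 0.0016/(385×16.5) = 2.519×10^-7 K/W
R_outer film = 1/(h_o·A) = 1/(12.3×16.5) = 0.004927 K/W
R_total = 0.167 K/W
Q = ΔT / R_total = 368 / 0.167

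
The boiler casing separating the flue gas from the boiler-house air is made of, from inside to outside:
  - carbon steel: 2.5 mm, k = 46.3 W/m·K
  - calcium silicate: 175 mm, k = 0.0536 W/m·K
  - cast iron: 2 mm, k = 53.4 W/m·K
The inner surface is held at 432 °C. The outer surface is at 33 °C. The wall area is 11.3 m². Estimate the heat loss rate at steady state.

Q ≈ 1380 W

Using the resistance-network approach (series):
R_carbon steel = L/(kA) = 0.0025/(46.3×11.3) = 4.778×10^-6 K/W
R_calcium silicate = L/(kA) = 0.175/(0.0536×11.3) = 0.2889 K/W
R_cast iron = L/(kA) = 0.002/(53.4×11.3) = 3.314×10^-6 K/W
R_total = 0.2889 K/W
Q = ΔT / R_total = 399 / 0.2889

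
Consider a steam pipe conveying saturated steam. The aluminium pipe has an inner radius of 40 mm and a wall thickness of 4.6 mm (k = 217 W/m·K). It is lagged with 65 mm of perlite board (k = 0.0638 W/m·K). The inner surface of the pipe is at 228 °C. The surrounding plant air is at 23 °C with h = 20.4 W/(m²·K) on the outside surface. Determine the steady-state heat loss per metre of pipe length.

q′ ≈ 88.6 W/m

Treating each annulus and film as a series resistance:
R_aluminium pipe wall = ln(44.6/40)/(2π×217×1) = 7.984×10^-5 K/W
R_perlite board = ln(109.6/44.6)/(2π×0.0638×1) = 2.243 K/W
R_outer film = 1/(h_o·2πr_oL) = 1/(20.4×2π×0.1096×1) = 0.07118 K/W
R_total = 2.314 K/W
Q = ΔT/R_total = 205/2.314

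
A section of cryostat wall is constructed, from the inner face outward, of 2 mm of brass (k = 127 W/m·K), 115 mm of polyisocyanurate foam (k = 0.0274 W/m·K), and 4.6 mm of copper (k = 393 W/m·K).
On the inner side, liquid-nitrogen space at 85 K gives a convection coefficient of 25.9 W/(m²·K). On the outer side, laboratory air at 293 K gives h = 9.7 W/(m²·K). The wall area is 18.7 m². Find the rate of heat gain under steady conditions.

Using the resistance-network approach (series):
R_inner film = 1/(h_i·A) = 1/(25.9×18.7) = 0.002065 K/W
R_brass = L/(kA) = 0.002/(127×18.7) = 8.421×10^-7 K/W
R_polyisocyanurate foam = L/(kA) = 0.115/(0.0274×18.7) = 0.2244 K/W
R_copper = L/(kA) = 0.0046/(393×18.7) = 6.259×10^-7 K/W
R_outer film = 1/(h_o·A) = 1/(9.7×18.7) = 0.005513 K/W
R_total = 0.232 K/W
Q = ΔT / R_total = 208 / 0.232

Q ≈ 896 W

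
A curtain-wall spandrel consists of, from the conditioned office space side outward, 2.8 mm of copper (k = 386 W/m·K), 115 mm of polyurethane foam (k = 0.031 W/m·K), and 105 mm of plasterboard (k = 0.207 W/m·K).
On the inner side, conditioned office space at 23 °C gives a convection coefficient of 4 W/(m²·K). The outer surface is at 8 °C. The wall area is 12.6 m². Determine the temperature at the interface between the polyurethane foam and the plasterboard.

T ≈ 9.7 °C

Model the wall as resistances in series:
R_inner film = 1/(h_i·A) = 1/(4×12.6) = 0.01984 K/W
R_copper = L/(kA) = 0.0028/(386×12.6) = 5.757×10^-7 K/W
R_polyurethane foam = L/(kA) = 0.115/(0.031×12.6) = 0.2944 K/W
R_plasterboard = L/(kA) = 0.105/(0.207×12.6) = 0.04026 K/W
R_total = 0.3545 K/W;  Q = ΔT/R_total = 15/0.3545 = 42.31 W
T_interface = T_inner − Q·ΣR(inner→interface) = 23 − 42.3×0.3143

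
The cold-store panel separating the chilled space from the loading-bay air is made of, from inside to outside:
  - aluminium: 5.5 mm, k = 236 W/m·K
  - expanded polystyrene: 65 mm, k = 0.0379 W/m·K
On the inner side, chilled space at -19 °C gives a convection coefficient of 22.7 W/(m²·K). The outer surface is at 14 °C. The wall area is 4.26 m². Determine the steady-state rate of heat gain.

Q ≈ 79.9 W

Treating each layer as a thermal resistance in series:
R_inner film = 1/(h_i·A) = 1/(22.7×4.26) = 0.01034 K/W
R_aluminium = L/(kA) = 0.0055/(236×4.26) = 5.471×10^-6 K/W
R_expanded polystyrene = L/(kA) = 0.065/(0.0379×4.26) = 0.4026 K/W
R_total = 0.4129 K/W
Q = ΔT / R_total = 33 / 0.4129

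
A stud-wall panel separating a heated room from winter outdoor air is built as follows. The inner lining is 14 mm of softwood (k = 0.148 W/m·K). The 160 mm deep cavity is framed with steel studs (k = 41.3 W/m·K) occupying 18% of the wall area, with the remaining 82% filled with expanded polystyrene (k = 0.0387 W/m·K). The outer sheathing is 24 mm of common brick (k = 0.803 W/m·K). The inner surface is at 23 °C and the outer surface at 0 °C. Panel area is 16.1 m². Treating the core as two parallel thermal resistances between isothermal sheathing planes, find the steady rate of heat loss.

Sheathing layers in series; stud and cavity paths in parallel between them.
R_inner = 0.014/(0.148×16.1) = 0.005875 K/W
R_stud  = 0.16/(41.3×0.18×16.1) = 0.001337 K/W
R_cav   = 0.16/(0.0387×0.82×16.1) = 0.3132 K/W
1/R_core = 1/R_stud + 1/R_cav → R_core = 0.001331 K/W
R_outer = 0.024/(0.803×16.1) = 0.001856 K/W
R_total = 0.009063 K/W
Q = ΔT/R_total = 23/0.009063

Q ≈ 2540 W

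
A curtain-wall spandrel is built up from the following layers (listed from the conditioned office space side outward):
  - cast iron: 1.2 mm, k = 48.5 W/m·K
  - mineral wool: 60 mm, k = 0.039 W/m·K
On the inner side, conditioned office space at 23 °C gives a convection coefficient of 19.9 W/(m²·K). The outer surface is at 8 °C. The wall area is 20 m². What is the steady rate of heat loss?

Q ≈ 189 W

Thermal resistances in series:
R_inner film = 1/(h_i·A) = 1/(19.9×20) = 0.002513 K/W
R_cast iron = L/(kA) = 0.0012/(48.5×20) = 1.237×10^-6 K/W
R_mineral wool = L/(kA) = 0.06/(0.039×20) = 0.07692 K/W
R_total = 0.07944 K/W
Q = ΔT / R_total = 15 / 0.07944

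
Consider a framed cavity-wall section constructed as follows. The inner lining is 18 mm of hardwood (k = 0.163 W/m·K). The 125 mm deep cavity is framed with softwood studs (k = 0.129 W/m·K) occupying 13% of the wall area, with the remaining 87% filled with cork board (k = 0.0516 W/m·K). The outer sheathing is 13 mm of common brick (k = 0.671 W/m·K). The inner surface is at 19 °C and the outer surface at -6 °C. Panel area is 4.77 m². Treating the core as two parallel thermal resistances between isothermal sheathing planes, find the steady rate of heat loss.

Q ≈ 55.3 W

Sheathing layers in series; stud and cavity paths in parallel between them.
R_inner = 0.018/(0.163×4.77) = 0.02315 K/W
R_stud  = 0.125/(0.129×0.13×4.77) = 1.563 K/W
R_cav   = 0.125/(0.0516×0.87×4.77) = 0.5837 K/W
1/R_core = 1/R_stud + 1/R_cav → R_core = 0.425 K/W
R_outer = 0.013/(0.671×4.77) = 0.004062 K/W
R_total = 0.4522 K/W
Q = ΔT/R_total = 25/0.4522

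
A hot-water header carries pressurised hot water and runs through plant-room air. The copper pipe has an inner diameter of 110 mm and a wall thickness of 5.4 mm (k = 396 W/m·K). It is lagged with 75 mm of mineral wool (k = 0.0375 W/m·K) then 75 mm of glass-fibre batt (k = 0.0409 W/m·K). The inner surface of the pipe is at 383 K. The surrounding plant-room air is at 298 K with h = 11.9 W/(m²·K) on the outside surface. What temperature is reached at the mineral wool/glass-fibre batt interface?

T ≈ 327 K

Cylindrical conduction, so R = ln(r₂/r₁)/(2πkL) per layer, in series:
R_copper pipe wall = ln(60.4/55)/(2π×396×1) = 3.764×10^-5 K/W
R_mineral wool = ln(135.4/60.4)/(2π×0.0375×1) = 3.426 K/W
R_glass-fibre batt = ln(210.4/135.4)/(2π×0.0409×1) = 1.715 K/W
R_outer film = 1/(h_o·2πr_oL) = 1/(11.9×2π×0.2104×1) = 0.06357 K/W
R_total = 5.205 K/W
Q = ΔT/R_total = 85/5.205
Q = 16.3 W/m
T_interface = T_inner − Q·ΣR(inner→interface) = 383 − 16.3×3.426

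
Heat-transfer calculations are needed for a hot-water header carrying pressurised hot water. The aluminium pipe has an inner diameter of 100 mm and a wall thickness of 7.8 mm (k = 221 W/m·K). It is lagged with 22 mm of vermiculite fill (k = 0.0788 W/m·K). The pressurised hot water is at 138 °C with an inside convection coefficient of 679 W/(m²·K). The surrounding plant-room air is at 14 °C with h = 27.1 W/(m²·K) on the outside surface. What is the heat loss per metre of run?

Per-layer cylindrical resistances, series-summed:
R_inner film = 1/(h_i·2πr₁L) = 1/(679×2π×0.05×1) = 0.004688 K/W
R_aluminium pipe wall = ln(57.8/50)/(2π×221×1) = 1.044×10^-4 K/W
R_vermiculite fill = ln(79.8/57.8)/(2π×0.0788×1) = 0.6514 K/W
R_outer film = 1/(h_o·2πr_oL) = 1/(27.1×2π×0.0798×1) = 0.07359 K/W
R_total = 0.7298 K/W
Q = ΔT/R_total = 124/0.7298

q′ ≈ 170 W/m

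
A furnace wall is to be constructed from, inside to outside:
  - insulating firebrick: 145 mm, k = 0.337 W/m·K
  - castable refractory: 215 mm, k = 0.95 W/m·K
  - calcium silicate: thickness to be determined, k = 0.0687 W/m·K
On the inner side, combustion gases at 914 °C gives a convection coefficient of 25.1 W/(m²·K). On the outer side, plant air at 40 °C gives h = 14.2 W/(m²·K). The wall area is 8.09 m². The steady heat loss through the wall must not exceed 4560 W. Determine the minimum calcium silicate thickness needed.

Series thermal resistances:
R_inner film = 1/(h_i·A) = 1/(25.1×8.09) = 0.004925 K/W
R_insulating firebrick = L/(kA) = 0.145/(0.337×8.09) = 0.05319 K/W
R_castable refractory = L/(kA) = 0.215/(0.95×8.09) = 0.02797 K/W
R_outer film = 1/(h_o·A) = 1/(14.2×8.09) = 0.008705 K/W
Sum of the known resistances R_other = 0.09479 K/W
Required total resistance R_tot = ΔT/Q_allow = 874/4560 = 0.1917 K/W
R_calcium silicate = R_tot − R_other = 0.09688 K/W
L = R·k·A = 0.09688×0.0687×8.09

L ≈ 53.8 mm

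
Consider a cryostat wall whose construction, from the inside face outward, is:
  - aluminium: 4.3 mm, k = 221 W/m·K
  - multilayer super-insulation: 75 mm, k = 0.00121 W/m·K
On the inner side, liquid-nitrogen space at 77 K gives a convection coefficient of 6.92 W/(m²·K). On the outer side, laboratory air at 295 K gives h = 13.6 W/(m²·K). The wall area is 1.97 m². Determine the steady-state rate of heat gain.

Q ≈ 6.9 W

Model the wall as resistances in series:
R_inner film = 1/(h_i·A) = 1/(6.92×1.97) = 0.07335 K/W
R_aluminium = L/(kA) = 0.0043/(221×1.97) = 9.877×10^-6 K/W
R_multilayer super-insulation = L/(kA) = 0.075/(0.00121×1.97) = 31.46 K/W
R_outer film = 1/(h_o·A) = 1/(13.6×1.97) = 0.03732 K/W
R_total = 31.57 K/W
Q = ΔT / R_total = 218 / 31.57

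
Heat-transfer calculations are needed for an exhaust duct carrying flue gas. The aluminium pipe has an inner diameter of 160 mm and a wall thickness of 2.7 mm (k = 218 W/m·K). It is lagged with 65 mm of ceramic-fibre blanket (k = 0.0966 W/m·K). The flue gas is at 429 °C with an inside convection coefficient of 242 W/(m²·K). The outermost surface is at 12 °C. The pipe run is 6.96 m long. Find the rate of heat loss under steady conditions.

Radial resistances (cylindrical: R_cond = ln(r_o/r_i)/(2πkL), R_conv = 1/(h·2πrL)):
R_inner film = 1/(h_i·2πr₁L) = 1/(242×2π×0.08×6.96) = 0.001181 K/W
R_aluminium pipe wall = ln(82.7/80)/(2π×218×6.96) = 3.482×10^-6 K/W
R_ceramic-fibre blanket = ln(147.7/82.7)/(2π×0.0966×6.96) = 0.1373 K/W
R_total = 0.1385 K/W
Q = ΔT/R_total = 417/0.1385

Q ≈ 3010 W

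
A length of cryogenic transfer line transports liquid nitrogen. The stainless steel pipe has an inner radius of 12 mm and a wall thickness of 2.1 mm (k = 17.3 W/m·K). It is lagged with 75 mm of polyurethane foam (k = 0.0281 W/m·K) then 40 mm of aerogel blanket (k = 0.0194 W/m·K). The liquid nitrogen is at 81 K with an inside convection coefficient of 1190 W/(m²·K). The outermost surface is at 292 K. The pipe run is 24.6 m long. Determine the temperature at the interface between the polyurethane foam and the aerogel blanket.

T ≈ 244 K

Cylindrical conduction, so R = ln(r₂/r₁)/(2πkL) per layer, in series:
R_inner film = 1/(h_i·2πr₁L) = 1/(1190×2π×0.012×24.6) = 4.531×10^-4 K/W
R_stainless steel pipe wall = ln(14.1/12)/(2π×17.3×24.6) = 6.031×10^-5 K/W
R_polyurethane foam = ln(89.1/14.1)/(2π×0.0281×24.6) = 0.4245 K/W
R_aerogel blanket = ln(129.1/89.1)/(2π×0.0194×24.6) = 0.1237 K/W
R_total = 0.5486 K/W
Q = ΔT/R_total = 211/0.5486
Q = 385 W
T_interface = T_inner + Q·ΣR(inner→interface) = 81 + 385×0.425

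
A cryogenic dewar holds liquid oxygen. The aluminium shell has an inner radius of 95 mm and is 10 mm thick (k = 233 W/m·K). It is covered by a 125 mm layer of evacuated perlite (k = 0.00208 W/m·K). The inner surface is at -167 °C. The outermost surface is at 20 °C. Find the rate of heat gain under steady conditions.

Q ≈ 0.944 W

Each spherical layer contributes R = (1/r_i − 1/r_o)/(4πk):
R_aluminium shell = (1/0.095 − 1/0.105)/(4π×233) = 3.424×10^-4 K/W
R_evacuated perlite = (1/0.105 − 1/0.23)/(4π×0.00208) = 198 K/W
R_total = 198 K/W
Q = ΔT/R_total = 187/198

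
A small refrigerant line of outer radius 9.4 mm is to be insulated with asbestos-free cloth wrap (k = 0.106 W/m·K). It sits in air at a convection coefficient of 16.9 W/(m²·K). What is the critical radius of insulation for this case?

For a cylinder r_cr = k/h = 0.106/16.9
r_cr = 6.27 mm; since the bare radius (9.4 mm) is above r_cr, any added insulation will reduce heat loss.

r_cr ≈ 6.27 mm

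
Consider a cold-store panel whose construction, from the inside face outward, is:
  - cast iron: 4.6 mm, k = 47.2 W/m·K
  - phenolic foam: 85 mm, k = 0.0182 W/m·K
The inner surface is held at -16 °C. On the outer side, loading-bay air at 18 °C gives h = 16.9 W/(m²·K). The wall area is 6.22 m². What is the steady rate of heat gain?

Thermal resistances in series:
R_cast iron = L/(kA) = 0.0046/(47.2×6.22) = 1.567×10^-5 K/W
R_phenolic foam = L/(kA) = 0.085/(0.0182×6.22) = 0.7509 K/W
R_outer film = 1/(h_o·A) = 1/(16.9×6.22) = 0.009513 K/W
R_total = 0.7604 K/W
Q = ΔT / R_total = 34 / 0.7604

Q ≈ 44.7 W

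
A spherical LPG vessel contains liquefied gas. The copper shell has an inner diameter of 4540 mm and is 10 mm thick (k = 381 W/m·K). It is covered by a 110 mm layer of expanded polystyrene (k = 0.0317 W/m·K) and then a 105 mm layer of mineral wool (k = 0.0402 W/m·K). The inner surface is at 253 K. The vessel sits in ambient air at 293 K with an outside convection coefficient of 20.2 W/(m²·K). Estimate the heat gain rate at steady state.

Spherical conduction: R = (1/r_in − 1/r_out)/(4πk) per layer; series-sum.
R_copper shell = (1/2.27 − 1/2.28)/(4π×381) = 4.036×10^-7 K/W
R_expanded polystyrene = (1/2.28 − 1/2.39)/(4π×0.0317) = 0.05067 K/W
R_mineral wool = (1/2.39 − 1/2.495)/(4π×0.0402) = 0.03486 K/W
R_outer film = 1/(h·4πr_o²) = 1/(20.2×4π×2.495²) = 6.328×10^-4 K/W
R_total = 0.08616 K/W
Q = ΔT/R_total = 40/0.08616

Q ≈ 464 W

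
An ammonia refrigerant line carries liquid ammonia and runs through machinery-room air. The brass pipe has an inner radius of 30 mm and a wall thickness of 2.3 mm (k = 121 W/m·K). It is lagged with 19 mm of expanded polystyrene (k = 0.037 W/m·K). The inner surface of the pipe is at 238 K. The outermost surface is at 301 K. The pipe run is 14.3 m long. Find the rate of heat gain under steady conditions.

Treating each annulus and film as a series resistance:
R_brass pipe wall = ln(32.3/30)/(2π×121×14.3) = 6.795×10^-6 K/W
R_expanded polystyrene = ln(51.3/32.3)/(2π×0.037×14.3) = 0.1392 K/W
R_total = 0.1392 K/W
Q = ΔT/R_total = 63/0.1392

Q ≈ 453 W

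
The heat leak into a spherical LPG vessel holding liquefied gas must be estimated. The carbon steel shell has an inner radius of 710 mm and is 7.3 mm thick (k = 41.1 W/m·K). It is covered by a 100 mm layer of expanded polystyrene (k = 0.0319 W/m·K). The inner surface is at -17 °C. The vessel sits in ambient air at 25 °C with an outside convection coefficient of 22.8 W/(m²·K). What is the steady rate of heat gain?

Q ≈ 97.5 W

Spherical conduction: R = (1/r_in − 1/r_out)/(4πk) per layer; series-sum.
R_carbon steel shell = (1/0.71 − 1/0.7173)/(4π×41.1) = 2.775×10^-5 K/W
R_expanded polystyrene = (1/0.7173 − 1/0.8173)/(4π×0.0319) = 0.4255 K/W
R_outer film = 1/(h·4πr_o²) = 1/(22.8×4π×0.8173²) = 0.005225 K/W
R_total = 0.4308 K/W
Q = ΔT/R_total = 42/0.4308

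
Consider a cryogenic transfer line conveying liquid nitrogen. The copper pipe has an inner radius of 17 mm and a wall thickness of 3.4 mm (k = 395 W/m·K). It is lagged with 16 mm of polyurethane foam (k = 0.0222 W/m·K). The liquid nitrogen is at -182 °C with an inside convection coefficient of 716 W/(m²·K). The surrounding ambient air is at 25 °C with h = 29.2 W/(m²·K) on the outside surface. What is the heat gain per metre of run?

For a radial system each layer contributes R = ln(r_out/r_in)/(2πkL); films add R = 1/(hA).
R_inner film = 1/(h_i·2πr₁L) = 1/(716×2π×0.017×1) = 0.01308 K/W
R_copper pipe wall = ln(20.4/17)/(2π×395×1) = 7.346×10^-5 K/W
R_polyurethane foam = ln(36.4/20.4)/(2π×0.0222×1) = 4.151 K/W
R_outer film = 1/(h_o·2πr_oL) = 1/(29.2×2π×0.0364×1) = 0.1497 K/W
R_total = 4.314 K/W
Q = ΔT/R_total = 207/4.314

q′ ≈ 48 W/m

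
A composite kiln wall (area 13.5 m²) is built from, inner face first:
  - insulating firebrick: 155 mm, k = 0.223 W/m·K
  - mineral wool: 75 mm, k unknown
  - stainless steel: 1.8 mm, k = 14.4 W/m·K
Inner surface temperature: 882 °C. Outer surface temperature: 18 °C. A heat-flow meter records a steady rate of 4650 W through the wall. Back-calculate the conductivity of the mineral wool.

k ≈ 0.0414 W/(m·K)

Series thermal resistances:
R_insulating firebrick = L/(kA) = 0.155/(0.223×13.5) = 0.05149 K/W
R_stainless steel = L/(kA) = 0.0018/(14.4×13.5) = 9.259×10^-6 K/W
Sum of known resistances R_other = 0.0515 K/W
Total R = ΔT/Q = 864/4650 = 0.1858 K/W
R_mineral wool = R_total − R_other = 0.1343 K/W
k = L/(R·A) = 0.075/(0.1343×13.5)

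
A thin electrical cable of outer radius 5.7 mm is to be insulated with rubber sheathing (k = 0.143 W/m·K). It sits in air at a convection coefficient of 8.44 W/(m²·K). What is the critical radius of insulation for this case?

r_cr ≈ 16.9 mm

For a cylinder r_cr = k/h = 0.143/8.44
r_cr = 16.9 mm; since the bare radius (5.7 mm) is below r_cr, adding a thin layer of insulation will *increase* heat loss.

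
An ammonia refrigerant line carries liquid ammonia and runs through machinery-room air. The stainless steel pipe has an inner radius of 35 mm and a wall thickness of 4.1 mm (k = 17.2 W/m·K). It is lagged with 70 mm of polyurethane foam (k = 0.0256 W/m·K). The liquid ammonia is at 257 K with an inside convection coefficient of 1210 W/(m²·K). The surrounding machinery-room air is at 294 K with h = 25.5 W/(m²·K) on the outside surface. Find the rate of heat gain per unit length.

q′ ≈ 5.74 W/m

Radial resistances (cylindrical: R_cond = ln(r_o/r_i)/(2πkL), R_conv = 1/(h·2πrL)):
R_inner film = 1/(h_i·2πr₁L) = 1/(1210×2π×0.035×1) = 0.003758 K/W
R_stainless steel pipe wall = ln(39.1/35)/(2π×17.2×1) = 0.001025 K/W
R_polyurethane foam = ln(109.1/39.1)/(2π×0.0256×1) = 6.38 K/W
R_outer film = 1/(h_o·2πr_oL) = 1/(25.5×2π×0.1091×1) = 0.05721 K/W
R_total = 6.442 K/W
Q = ΔT/R_total = 37/6.442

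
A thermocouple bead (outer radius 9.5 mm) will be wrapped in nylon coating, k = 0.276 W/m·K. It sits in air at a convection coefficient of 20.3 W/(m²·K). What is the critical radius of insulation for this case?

For a sphere r_cr = 2k/h = 2×0.276/20.3
r_cr = 27.2 mm; since the bare radius (9.5 mm) is below r_cr, adding a thin layer of insulation will *increase* heat loss.

r_cr ≈ 27.2 mm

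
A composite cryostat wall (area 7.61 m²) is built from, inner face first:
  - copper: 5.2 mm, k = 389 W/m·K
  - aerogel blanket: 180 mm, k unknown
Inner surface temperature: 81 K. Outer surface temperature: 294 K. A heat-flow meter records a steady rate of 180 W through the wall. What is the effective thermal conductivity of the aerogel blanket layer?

k ≈ 0.02 W/(m·K)

Thermal resistances in series:
R_copper = L/(kA) = 0.0052/(389×7.61) = 1.757×10^-6 K/W
Sum of known resistances R_other = 1.757×10^-6 K/W
Total R = ΔT/Q = 213/180 = 1.183 K/W
R_aerogel blanket = R_total − R_other = 1.183 K/W
k = L/(R·A) = 0.18/(1.183×7.61)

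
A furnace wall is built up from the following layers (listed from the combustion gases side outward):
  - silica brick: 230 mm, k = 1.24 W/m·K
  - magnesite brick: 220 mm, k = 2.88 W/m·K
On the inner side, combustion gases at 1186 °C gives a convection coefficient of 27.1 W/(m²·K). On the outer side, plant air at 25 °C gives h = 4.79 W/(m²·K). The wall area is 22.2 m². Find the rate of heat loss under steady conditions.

Series thermal resistances:
R_inner film = 1/(h_i·A) = 1/(27.1×22.2) = 0.001662 K/W
R_silica brick = L/(kA) = 0.23/(1.24×22.2) = 0.008355 K/W
R_magnesite brick = L/(kA) = 0.22/(2.88×22.2) = 0.003441 K/W
R_outer film = 1/(h_o·A) = 1/(4.79×22.2) = 0.009404 K/W
R_total = 0.02286 K/W
Q = ΔT / R_total = 1161 / 0.02286

Q ≈ 50800 W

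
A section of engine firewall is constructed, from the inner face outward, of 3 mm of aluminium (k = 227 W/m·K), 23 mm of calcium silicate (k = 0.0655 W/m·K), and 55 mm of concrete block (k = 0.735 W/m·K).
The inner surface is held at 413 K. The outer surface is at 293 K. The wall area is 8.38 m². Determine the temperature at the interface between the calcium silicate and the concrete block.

Treating each layer as a thermal resistance in series:
R_aluminium = L/(kA) = 0.003/(227×8.38) = 1.577×10^-6 K/W
R_calcium silicate = L/(kA) = 0.023/(0.0655×8.38) = 0.0419 K/W
R_concrete block = L/(kA) = 0.055/(0.735×8.38) = 0.00893 K/W
R_total = 0.05083 K/W;  Q = ΔT/R_total = 120/0.05083 = 2361 W
T_interface = T_inner − Q·ΣR(inner→interface) = 413 − 2360×0.0419

T ≈ 314 K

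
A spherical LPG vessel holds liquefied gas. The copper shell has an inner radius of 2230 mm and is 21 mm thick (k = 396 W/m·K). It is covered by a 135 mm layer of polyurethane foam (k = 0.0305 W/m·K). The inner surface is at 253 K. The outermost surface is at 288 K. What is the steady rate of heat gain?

Q ≈ 534 W

For a spherical shell R = (1/r₁ − 1/r₂)/(4πk); film R = 1/(h·4πr²). In series:
R_copper shell = (1/2.23 − 1/2.251)/(4π×396) = 8.407×10^-7 K/W
R_polyurethane foam = (1/2.251 − 1/2.386)/(4π×0.0305) = 0.06558 K/W
R_total = 0.06558 K/W
Q = ΔT/R_total = 35/0.06558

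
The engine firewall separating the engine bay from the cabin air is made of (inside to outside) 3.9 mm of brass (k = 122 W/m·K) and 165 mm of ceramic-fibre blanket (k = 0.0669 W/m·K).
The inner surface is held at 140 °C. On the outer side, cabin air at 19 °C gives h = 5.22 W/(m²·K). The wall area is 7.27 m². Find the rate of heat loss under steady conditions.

Thermal resistances in series:
R_brass = L/(kA) = 0.0039/(122×7.27) = 4.397×10^-6 K/W
R_ceramic-fibre blanket = L/(kA) = 0.165/(0.0669×7.27) = 0.3393 K/W
R_outer film = 1/(h_o·A) = 1/(5.22×7.27) = 0.02635 K/W
R_total = 0.3656 K/W
Q = ΔT / R_total = 121 / 0.3656

Q ≈ 331 W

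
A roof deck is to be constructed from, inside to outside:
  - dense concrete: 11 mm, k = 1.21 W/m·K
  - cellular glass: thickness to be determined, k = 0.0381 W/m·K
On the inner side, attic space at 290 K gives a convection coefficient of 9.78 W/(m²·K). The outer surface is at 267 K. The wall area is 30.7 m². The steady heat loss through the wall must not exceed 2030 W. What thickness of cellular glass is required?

Series thermal resistances:
R_inner film = 1/(h_i·A) = 1/(9.78×30.7) = 0.003331 K/W
R_dense concrete = L/(kA) = 0.011/(1.21×30.7) = 2.961×10^-4 K/W
Sum of the known resistances R_other = 0.003627 K/W
Required total resistance R_tot = ΔT/Q_allow = 23/2030 = 0.01133 K/W
R_cellular glass = R_tot − R_other = 0.007703 K/W
L = R·k·A = 0.007703×0.0381×30.7

L ≈ 9.01 mm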